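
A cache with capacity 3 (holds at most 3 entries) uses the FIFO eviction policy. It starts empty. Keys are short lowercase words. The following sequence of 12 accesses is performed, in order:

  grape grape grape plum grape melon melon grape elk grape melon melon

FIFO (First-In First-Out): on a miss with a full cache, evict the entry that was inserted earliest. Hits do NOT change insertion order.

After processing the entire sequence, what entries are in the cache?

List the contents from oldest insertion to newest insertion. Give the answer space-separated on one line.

Answer: melon elk grape

Derivation:
FIFO simulation (capacity=3):
  1. access grape: MISS. Cache (old->new): [grape]
  2. access grape: HIT. Cache (old->new): [grape]
  3. access grape: HIT. Cache (old->new): [grape]
  4. access plum: MISS. Cache (old->new): [grape plum]
  5. access grape: HIT. Cache (old->new): [grape plum]
  6. access melon: MISS. Cache (old->new): [grape plum melon]
  7. access melon: HIT. Cache (old->new): [grape plum melon]
  8. access grape: HIT. Cache (old->new): [grape plum melon]
  9. access elk: MISS, evict grape. Cache (old->new): [plum melon elk]
  10. access grape: MISS, evict plum. Cache (old->new): [melon elk grape]
  11. access melon: HIT. Cache (old->new): [melon elk grape]
  12. access melon: HIT. Cache (old->new): [melon elk grape]
Total: 7 hits, 5 misses, 2 evictions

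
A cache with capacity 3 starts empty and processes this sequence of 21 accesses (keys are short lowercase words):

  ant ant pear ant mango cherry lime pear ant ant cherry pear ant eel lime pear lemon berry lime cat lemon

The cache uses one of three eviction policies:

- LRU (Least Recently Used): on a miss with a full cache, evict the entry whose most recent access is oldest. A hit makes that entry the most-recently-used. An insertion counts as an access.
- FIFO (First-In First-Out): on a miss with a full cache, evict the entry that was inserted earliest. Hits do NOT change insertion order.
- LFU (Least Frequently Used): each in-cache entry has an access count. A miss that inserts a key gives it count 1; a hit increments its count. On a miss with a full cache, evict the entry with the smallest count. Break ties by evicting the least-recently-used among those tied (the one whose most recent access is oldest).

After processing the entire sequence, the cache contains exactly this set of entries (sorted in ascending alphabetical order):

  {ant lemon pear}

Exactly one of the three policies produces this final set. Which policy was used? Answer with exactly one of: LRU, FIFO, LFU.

Simulating under each policy and comparing final sets:
  LRU: final set = {cat lemon lime} -> differs
  FIFO: final set = {cat lemon lime} -> differs
  LFU: final set = {ant lemon pear} -> MATCHES target
Only LFU produces the target set.

Answer: LFU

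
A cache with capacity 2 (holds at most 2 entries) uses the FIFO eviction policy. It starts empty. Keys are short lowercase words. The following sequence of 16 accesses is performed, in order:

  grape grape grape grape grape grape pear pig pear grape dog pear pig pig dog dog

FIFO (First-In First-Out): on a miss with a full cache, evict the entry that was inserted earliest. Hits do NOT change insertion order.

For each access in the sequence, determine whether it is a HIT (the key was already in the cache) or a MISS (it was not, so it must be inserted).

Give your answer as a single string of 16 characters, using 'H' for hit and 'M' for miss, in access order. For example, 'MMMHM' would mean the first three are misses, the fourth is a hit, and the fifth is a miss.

Answer: MHHHHHMMHMMMMHMH

Derivation:
FIFO simulation (capacity=2):
  1. access grape: MISS. Cache (old->new): [grape]
  2. access grape: HIT. Cache (old->new): [grape]
  3. access grape: HIT. Cache (old->new): [grape]
  4. access grape: HIT. Cache (old->new): [grape]
  5. access grape: HIT. Cache (old->new): [grape]
  6. access grape: HIT. Cache (old->new): [grape]
  7. access pear: MISS. Cache (old->new): [grape pear]
  8. access pig: MISS, evict grape. Cache (old->new): [pear pig]
  9. access pear: HIT. Cache (old->new): [pear pig]
  10. access grape: MISS, evict pear. Cache (old->new): [pig grape]
  11. access dog: MISS, evict pig. Cache (old->new): [grape dog]
  12. access pear: MISS, evict grape. Cache (old->new): [dog pear]
  13. access pig: MISS, evict dog. Cache (old->new): [pear pig]
  14. access pig: HIT. Cache (old->new): [pear pig]
  15. access dog: MISS, evict pear. Cache (old->new): [pig dog]
  16. access dog: HIT. Cache (old->new): [pig dog]
Total: 8 hits, 8 misses, 6 evictions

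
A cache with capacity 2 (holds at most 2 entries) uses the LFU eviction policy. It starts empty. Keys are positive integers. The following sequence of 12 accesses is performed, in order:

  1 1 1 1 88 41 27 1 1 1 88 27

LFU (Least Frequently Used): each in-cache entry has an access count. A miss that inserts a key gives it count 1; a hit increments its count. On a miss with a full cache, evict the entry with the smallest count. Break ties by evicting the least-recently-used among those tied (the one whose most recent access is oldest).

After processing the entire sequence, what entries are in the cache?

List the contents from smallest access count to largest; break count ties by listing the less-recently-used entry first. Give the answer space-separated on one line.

Answer: 27 1

Derivation:
LFU simulation (capacity=2):
  1. access 1: MISS. Cache: [1(c=1)]
  2. access 1: HIT, count now 2. Cache: [1(c=2)]
  3. access 1: HIT, count now 3. Cache: [1(c=3)]
  4. access 1: HIT, count now 4. Cache: [1(c=4)]
  5. access 88: MISS. Cache: [88(c=1) 1(c=4)]
  6. access 41: MISS, evict 88(c=1). Cache: [41(c=1) 1(c=4)]
  7. access 27: MISS, evict 41(c=1). Cache: [27(c=1) 1(c=4)]
  8. access 1: HIT, count now 5. Cache: [27(c=1) 1(c=5)]
  9. access 1: HIT, count now 6. Cache: [27(c=1) 1(c=6)]
  10. access 1: HIT, count now 7. Cache: [27(c=1) 1(c=7)]
  11. access 88: MISS, evict 27(c=1). Cache: [88(c=1) 1(c=7)]
  12. access 27: MISS, evict 88(c=1). Cache: [27(c=1) 1(c=7)]
Total: 6 hits, 6 misses, 4 evictions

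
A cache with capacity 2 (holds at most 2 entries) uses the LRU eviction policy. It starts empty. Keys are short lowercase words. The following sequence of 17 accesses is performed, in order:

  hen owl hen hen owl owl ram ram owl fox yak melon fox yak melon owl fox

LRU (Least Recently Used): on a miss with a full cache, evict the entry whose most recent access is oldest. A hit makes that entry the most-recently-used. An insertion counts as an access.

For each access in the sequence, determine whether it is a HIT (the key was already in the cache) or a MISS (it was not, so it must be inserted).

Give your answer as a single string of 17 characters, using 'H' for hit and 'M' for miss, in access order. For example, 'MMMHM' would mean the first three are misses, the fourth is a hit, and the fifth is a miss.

LRU simulation (capacity=2):
  1. access hen: MISS. Cache (LRU->MRU): [hen]
  2. access owl: MISS. Cache (LRU->MRU): [hen owl]
  3. access hen: HIT. Cache (LRU->MRU): [owl hen]
  4. access hen: HIT. Cache (LRU->MRU): [owl hen]
  5. access owl: HIT. Cache (LRU->MRU): [hen owl]
  6. access owl: HIT. Cache (LRU->MRU): [hen owl]
  7. access ram: MISS, evict hen. Cache (LRU->MRU): [owl ram]
  8. access ram: HIT. Cache (LRU->MRU): [owl ram]
  9. access owl: HIT. Cache (LRU->MRU): [ram owl]
  10. access fox: MISS, evict ram. Cache (LRU->MRU): [owl fox]
  11. access yak: MISS, evict owl. Cache (LRU->MRU): [fox yak]
  12. access melon: MISS, evict fox. Cache (LRU->MRU): [yak melon]
  13. access fox: MISS, evict yak. Cache (LRU->MRU): [melon fox]
  14. access yak: MISS, evict melon. Cache (LRU->MRU): [fox yak]
  15. access melon: MISS, evict fox. Cache (LRU->MRU): [yak melon]
  16. access owl: MISS, evict yak. Cache (LRU->MRU): [melon owl]
  17. access fox: MISS, evict melon. Cache (LRU->MRU): [owl fox]
Total: 6 hits, 11 misses, 9 evictions

Answer: MMHHHHMHHMMMMMMMM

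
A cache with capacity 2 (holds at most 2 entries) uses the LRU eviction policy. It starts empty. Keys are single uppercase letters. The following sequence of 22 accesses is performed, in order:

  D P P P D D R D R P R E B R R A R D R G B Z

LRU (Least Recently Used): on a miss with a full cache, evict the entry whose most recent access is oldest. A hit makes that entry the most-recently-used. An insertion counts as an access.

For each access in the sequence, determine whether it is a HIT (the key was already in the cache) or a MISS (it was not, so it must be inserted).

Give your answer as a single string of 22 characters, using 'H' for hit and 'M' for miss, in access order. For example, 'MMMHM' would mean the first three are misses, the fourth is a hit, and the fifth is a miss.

Answer: MMHHHHMHHMHMMMHMHMHMMM

Derivation:
LRU simulation (capacity=2):
  1. access D: MISS. Cache (LRU->MRU): [D]
  2. access P: MISS. Cache (LRU->MRU): [D P]
  3. access P: HIT. Cache (LRU->MRU): [D P]
  4. access P: HIT. Cache (LRU->MRU): [D P]
  5. access D: HIT. Cache (LRU->MRU): [P D]
  6. access D: HIT. Cache (LRU->MRU): [P D]
  7. access R: MISS, evict P. Cache (LRU->MRU): [D R]
  8. access D: HIT. Cache (LRU->MRU): [R D]
  9. access R: HIT. Cache (LRU->MRU): [D R]
  10. access P: MISS, evict D. Cache (LRU->MRU): [R P]
  11. access R: HIT. Cache (LRU->MRU): [P R]
  12. access E: MISS, evict P. Cache (LRU->MRU): [R E]
  13. access B: MISS, evict R. Cache (LRU->MRU): [E B]
  14. access R: MISS, evict E. Cache (LRU->MRU): [B R]
  15. access R: HIT. Cache (LRU->MRU): [B R]
  16. access A: MISS, evict B. Cache (LRU->MRU): [R A]
  17. access R: HIT. Cache (LRU->MRU): [A R]
  18. access D: MISS, evict A. Cache (LRU->MRU): [R D]
  19. access R: HIT. Cache (LRU->MRU): [D R]
  20. access G: MISS, evict D. Cache (LRU->MRU): [R G]
  21. access B: MISS, evict R. Cache (LRU->MRU): [G B]
  22. access Z: MISS, evict G. Cache (LRU->MRU): [B Z]
Total: 10 hits, 12 misses, 10 evictions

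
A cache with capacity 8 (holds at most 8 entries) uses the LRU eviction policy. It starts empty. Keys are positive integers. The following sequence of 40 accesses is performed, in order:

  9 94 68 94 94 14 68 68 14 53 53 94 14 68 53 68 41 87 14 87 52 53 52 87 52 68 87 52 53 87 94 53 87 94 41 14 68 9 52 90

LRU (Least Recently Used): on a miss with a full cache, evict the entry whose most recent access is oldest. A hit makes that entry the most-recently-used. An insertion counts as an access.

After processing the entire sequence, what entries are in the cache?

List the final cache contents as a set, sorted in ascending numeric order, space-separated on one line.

LRU simulation (capacity=8):
  1. access 9: MISS. Cache (LRU->MRU): [9]
  2. access 94: MISS. Cache (LRU->MRU): [9 94]
  3. access 68: MISS. Cache (LRU->MRU): [9 94 68]
  4. access 94: HIT. Cache (LRU->MRU): [9 68 94]
  5. access 94: HIT. Cache (LRU->MRU): [9 68 94]
  6. access 14: MISS. Cache (LRU->MRU): [9 68 94 14]
  7. access 68: HIT. Cache (LRU->MRU): [9 94 14 68]
  8. access 68: HIT. Cache (LRU->MRU): [9 94 14 68]
  9. access 14: HIT. Cache (LRU->MRU): [9 94 68 14]
  10. access 53: MISS. Cache (LRU->MRU): [9 94 68 14 53]
  11. access 53: HIT. Cache (LRU->MRU): [9 94 68 14 53]
  12. access 94: HIT. Cache (LRU->MRU): [9 68 14 53 94]
  13. access 14: HIT. Cache (LRU->MRU): [9 68 53 94 14]
  14. access 68: HIT. Cache (LRU->MRU): [9 53 94 14 68]
  15. access 53: HIT. Cache (LRU->MRU): [9 94 14 68 53]
  16. access 68: HIT. Cache (LRU->MRU): [9 94 14 53 68]
  17. access 41: MISS. Cache (LRU->MRU): [9 94 14 53 68 41]
  18. access 87: MISS. Cache (LRU->MRU): [9 94 14 53 68 41 87]
  19. access 14: HIT. Cache (LRU->MRU): [9 94 53 68 41 87 14]
  20. access 87: HIT. Cache (LRU->MRU): [9 94 53 68 41 14 87]
  21. access 52: MISS. Cache (LRU->MRU): [9 94 53 68 41 14 87 52]
  22. access 53: HIT. Cache (LRU->MRU): [9 94 68 41 14 87 52 53]
  23. access 52: HIT. Cache (LRU->MRU): [9 94 68 41 14 87 53 52]
  24. access 87: HIT. Cache (LRU->MRU): [9 94 68 41 14 53 52 87]
  25. access 52: HIT. Cache (LRU->MRU): [9 94 68 41 14 53 87 52]
  26. access 68: HIT. Cache (LRU->MRU): [9 94 41 14 53 87 52 68]
  27. access 87: HIT. Cache (LRU->MRU): [9 94 41 14 53 52 68 87]
  28. access 52: HIT. Cache (LRU->MRU): [9 94 41 14 53 68 87 52]
  29. access 53: HIT. Cache (LRU->MRU): [9 94 41 14 68 87 52 53]
  30. access 87: HIT. Cache (LRU->MRU): [9 94 41 14 68 52 53 87]
  31. access 94: HIT. Cache (LRU->MRU): [9 41 14 68 52 53 87 94]
  32. access 53: HIT. Cache (LRU->MRU): [9 41 14 68 52 87 94 53]
  33. access 87: HIT. Cache (LRU->MRU): [9 41 14 68 52 94 53 87]
  34. access 94: HIT. Cache (LRU->MRU): [9 41 14 68 52 53 87 94]
  35. access 41: HIT. Cache (LRU->MRU): [9 14 68 52 53 87 94 41]
  36. access 14: HIT. Cache (LRU->MRU): [9 68 52 53 87 94 41 14]
  37. access 68: HIT. Cache (LRU->MRU): [9 52 53 87 94 41 14 68]
  38. access 9: HIT. Cache (LRU->MRU): [52 53 87 94 41 14 68 9]
  39. access 52: HIT. Cache (LRU->MRU): [53 87 94 41 14 68 9 52]
  40. access 90: MISS, evict 53. Cache (LRU->MRU): [87 94 41 14 68 9 52 90]
Total: 31 hits, 9 misses, 1 evictions

Answer: 9 14 41 52 68 87 90 94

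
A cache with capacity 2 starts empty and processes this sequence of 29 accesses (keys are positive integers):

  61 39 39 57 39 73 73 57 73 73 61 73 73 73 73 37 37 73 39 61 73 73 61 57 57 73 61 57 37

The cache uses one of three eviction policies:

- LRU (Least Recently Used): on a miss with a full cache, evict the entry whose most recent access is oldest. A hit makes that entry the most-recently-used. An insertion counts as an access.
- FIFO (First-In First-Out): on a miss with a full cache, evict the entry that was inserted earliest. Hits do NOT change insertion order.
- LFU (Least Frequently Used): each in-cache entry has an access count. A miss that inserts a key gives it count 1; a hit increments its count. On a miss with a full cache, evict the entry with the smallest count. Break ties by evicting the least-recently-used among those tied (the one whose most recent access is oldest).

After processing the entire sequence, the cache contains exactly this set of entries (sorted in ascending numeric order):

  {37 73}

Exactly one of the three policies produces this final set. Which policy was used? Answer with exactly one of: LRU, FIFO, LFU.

Simulating under each policy and comparing final sets:
  LRU: final set = {37 57} -> differs
  FIFO: final set = {37 61} -> differs
  LFU: final set = {37 73} -> MATCHES target
Only LFU produces the target set.

Answer: LFU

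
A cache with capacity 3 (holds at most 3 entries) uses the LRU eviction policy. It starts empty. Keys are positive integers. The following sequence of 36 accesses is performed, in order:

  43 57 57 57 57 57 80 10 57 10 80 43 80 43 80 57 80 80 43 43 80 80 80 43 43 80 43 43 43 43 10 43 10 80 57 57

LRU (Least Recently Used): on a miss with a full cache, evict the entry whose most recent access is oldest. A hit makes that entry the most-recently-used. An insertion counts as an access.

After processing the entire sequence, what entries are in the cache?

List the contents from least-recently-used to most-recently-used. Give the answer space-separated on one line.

Answer: 10 80 57

Derivation:
LRU simulation (capacity=3):
  1. access 43: MISS. Cache (LRU->MRU): [43]
  2. access 57: MISS. Cache (LRU->MRU): [43 57]
  3. access 57: HIT. Cache (LRU->MRU): [43 57]
  4. access 57: HIT. Cache (LRU->MRU): [43 57]
  5. access 57: HIT. Cache (LRU->MRU): [43 57]
  6. access 57: HIT. Cache (LRU->MRU): [43 57]
  7. access 80: MISS. Cache (LRU->MRU): [43 57 80]
  8. access 10: MISS, evict 43. Cache (LRU->MRU): [57 80 10]
  9. access 57: HIT. Cache (LRU->MRU): [80 10 57]
  10. access 10: HIT. Cache (LRU->MRU): [80 57 10]
  11. access 80: HIT. Cache (LRU->MRU): [57 10 80]
  12. access 43: MISS, evict 57. Cache (LRU->MRU): [10 80 43]
  13. access 80: HIT. Cache (LRU->MRU): [10 43 80]
  14. access 43: HIT. Cache (LRU->MRU): [10 80 43]
  15. access 80: HIT. Cache (LRU->MRU): [10 43 80]
  16. access 57: MISS, evict 10. Cache (LRU->MRU): [43 80 57]
  17. access 80: HIT. Cache (LRU->MRU): [43 57 80]
  18. access 80: HIT. Cache (LRU->MRU): [43 57 80]
  19. access 43: HIT. Cache (LRU->MRU): [57 80 43]
  20. access 43: HIT. Cache (LRU->MRU): [57 80 43]
  21. access 80: HIT. Cache (LRU->MRU): [57 43 80]
  22. access 80: HIT. Cache (LRU->MRU): [57 43 80]
  23. access 80: HIT. Cache (LRU->MRU): [57 43 80]
  24. access 43: HIT. Cache (LRU->MRU): [57 80 43]
  25. access 43: HIT. Cache (LRU->MRU): [57 80 43]
  26. access 80: HIT. Cache (LRU->MRU): [57 43 80]
  27. access 43: HIT. Cache (LRU->MRU): [57 80 43]
  28. access 43: HIT. Cache (LRU->MRU): [57 80 43]
  29. access 43: HIT. Cache (LRU->MRU): [57 80 43]
  30. access 43: HIT. Cache (LRU->MRU): [57 80 43]
  31. access 10: MISS, evict 57. Cache (LRU->MRU): [80 43 10]
  32. access 43: HIT. Cache (LRU->MRU): [80 10 43]
  33. access 10: HIT. Cache (LRU->MRU): [80 43 10]
  34. access 80: HIT. Cache (LRU->MRU): [43 10 80]
  35. access 57: MISS, evict 43. Cache (LRU->MRU): [10 80 57]
  36. access 57: HIT. Cache (LRU->MRU): [10 80 57]
Total: 28 hits, 8 misses, 5 evictions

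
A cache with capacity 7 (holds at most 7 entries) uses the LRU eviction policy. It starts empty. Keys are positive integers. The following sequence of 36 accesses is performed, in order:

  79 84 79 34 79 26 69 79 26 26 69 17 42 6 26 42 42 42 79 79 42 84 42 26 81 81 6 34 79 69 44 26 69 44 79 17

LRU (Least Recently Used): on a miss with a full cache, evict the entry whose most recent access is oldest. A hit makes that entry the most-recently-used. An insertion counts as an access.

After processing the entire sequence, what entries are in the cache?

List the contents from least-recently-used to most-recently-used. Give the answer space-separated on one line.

Answer: 6 34 26 69 44 79 17

Derivation:
LRU simulation (capacity=7):
  1. access 79: MISS. Cache (LRU->MRU): [79]
  2. access 84: MISS. Cache (LRU->MRU): [79 84]
  3. access 79: HIT. Cache (LRU->MRU): [84 79]
  4. access 34: MISS. Cache (LRU->MRU): [84 79 34]
  5. access 79: HIT. Cache (LRU->MRU): [84 34 79]
  6. access 26: MISS. Cache (LRU->MRU): [84 34 79 26]
  7. access 69: MISS. Cache (LRU->MRU): [84 34 79 26 69]
  8. access 79: HIT. Cache (LRU->MRU): [84 34 26 69 79]
  9. access 26: HIT. Cache (LRU->MRU): [84 34 69 79 26]
  10. access 26: HIT. Cache (LRU->MRU): [84 34 69 79 26]
  11. access 69: HIT. Cache (LRU->MRU): [84 34 79 26 69]
  12. access 17: MISS. Cache (LRU->MRU): [84 34 79 26 69 17]
  13. access 42: MISS. Cache (LRU->MRU): [84 34 79 26 69 17 42]
  14. access 6: MISS, evict 84. Cache (LRU->MRU): [34 79 26 69 17 42 6]
  15. access 26: HIT. Cache (LRU->MRU): [34 79 69 17 42 6 26]
  16. access 42: HIT. Cache (LRU->MRU): [34 79 69 17 6 26 42]
  17. access 42: HIT. Cache (LRU->MRU): [34 79 69 17 6 26 42]
  18. access 42: HIT. Cache (LRU->MRU): [34 79 69 17 6 26 42]
  19. access 79: HIT. Cache (LRU->MRU): [34 69 17 6 26 42 79]
  20. access 79: HIT. Cache (LRU->MRU): [34 69 17 6 26 42 79]
  21. access 42: HIT. Cache (LRU->MRU): [34 69 17 6 26 79 42]
  22. access 84: MISS, evict 34. Cache (LRU->MRU): [69 17 6 26 79 42 84]
  23. access 42: HIT. Cache (LRU->MRU): [69 17 6 26 79 84 42]
  24. access 26: HIT. Cache (LRU->MRU): [69 17 6 79 84 42 26]
  25. access 81: MISS, evict 69. Cache (LRU->MRU): [17 6 79 84 42 26 81]
  26. access 81: HIT. Cache (LRU->MRU): [17 6 79 84 42 26 81]
  27. access 6: HIT. Cache (LRU->MRU): [17 79 84 42 26 81 6]
  28. access 34: MISS, evict 17. Cache (LRU->MRU): [79 84 42 26 81 6 34]
  29. access 79: HIT. Cache (LRU->MRU): [84 42 26 81 6 34 79]
  30. access 69: MISS, evict 84. Cache (LRU->MRU): [42 26 81 6 34 79 69]
  31. access 44: MISS, evict 42. Cache (LRU->MRU): [26 81 6 34 79 69 44]
  32. access 26: HIT. Cache (LRU->MRU): [81 6 34 79 69 44 26]
  33. access 69: HIT. Cache (LRU->MRU): [81 6 34 79 44 26 69]
  34. access 44: HIT. Cache (LRU->MRU): [81 6 34 79 26 69 44]
  35. access 79: HIT. Cache (LRU->MRU): [81 6 34 26 69 44 79]
  36. access 17: MISS, evict 81. Cache (LRU->MRU): [6 34 26 69 44 79 17]
Total: 22 hits, 14 misses, 7 evictions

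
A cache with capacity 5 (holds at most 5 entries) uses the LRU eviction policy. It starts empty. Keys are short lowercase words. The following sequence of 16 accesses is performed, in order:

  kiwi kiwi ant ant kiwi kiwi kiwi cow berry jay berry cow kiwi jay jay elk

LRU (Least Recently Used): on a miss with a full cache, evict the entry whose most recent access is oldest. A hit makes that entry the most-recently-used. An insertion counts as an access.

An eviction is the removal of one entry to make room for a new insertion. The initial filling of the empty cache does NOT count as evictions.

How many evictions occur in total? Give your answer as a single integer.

Answer: 1

Derivation:
LRU simulation (capacity=5):
  1. access kiwi: MISS. Cache (LRU->MRU): [kiwi]
  2. access kiwi: HIT. Cache (LRU->MRU): [kiwi]
  3. access ant: MISS. Cache (LRU->MRU): [kiwi ant]
  4. access ant: HIT. Cache (LRU->MRU): [kiwi ant]
  5. access kiwi: HIT. Cache (LRU->MRU): [ant kiwi]
  6. access kiwi: HIT. Cache (LRU->MRU): [ant kiwi]
  7. access kiwi: HIT. Cache (LRU->MRU): [ant kiwi]
  8. access cow: MISS. Cache (LRU->MRU): [ant kiwi cow]
  9. access berry: MISS. Cache (LRU->MRU): [ant kiwi cow berry]
  10. access jay: MISS. Cache (LRU->MRU): [ant kiwi cow berry jay]
  11. access berry: HIT. Cache (LRU->MRU): [ant kiwi cow jay berry]
  12. access cow: HIT. Cache (LRU->MRU): [ant kiwi jay berry cow]
  13. access kiwi: HIT. Cache (LRU->MRU): [ant jay berry cow kiwi]
  14. access jay: HIT. Cache (LRU->MRU): [ant berry cow kiwi jay]
  15. access jay: HIT. Cache (LRU->MRU): [ant berry cow kiwi jay]
  16. access elk: MISS, evict ant. Cache (LRU->MRU): [berry cow kiwi jay elk]
Total: 10 hits, 6 misses, 1 evictions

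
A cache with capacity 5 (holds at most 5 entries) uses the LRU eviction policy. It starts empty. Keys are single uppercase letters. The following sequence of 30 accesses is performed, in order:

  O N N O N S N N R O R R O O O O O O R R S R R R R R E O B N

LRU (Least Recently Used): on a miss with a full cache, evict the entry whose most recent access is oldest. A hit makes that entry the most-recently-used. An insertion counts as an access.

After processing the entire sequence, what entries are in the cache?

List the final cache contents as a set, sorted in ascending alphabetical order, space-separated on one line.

Answer: B E N O R

Derivation:
LRU simulation (capacity=5):
  1. access O: MISS. Cache (LRU->MRU): [O]
  2. access N: MISS. Cache (LRU->MRU): [O N]
  3. access N: HIT. Cache (LRU->MRU): [O N]
  4. access O: HIT. Cache (LRU->MRU): [N O]
  5. access N: HIT. Cache (LRU->MRU): [O N]
  6. access S: MISS. Cache (LRU->MRU): [O N S]
  7. access N: HIT. Cache (LRU->MRU): [O S N]
  8. access N: HIT. Cache (LRU->MRU): [O S N]
  9. access R: MISS. Cache (LRU->MRU): [O S N R]
  10. access O: HIT. Cache (LRU->MRU): [S N R O]
  11. access R: HIT. Cache (LRU->MRU): [S N O R]
  12. access R: HIT. Cache (LRU->MRU): [S N O R]
  13. access O: HIT. Cache (LRU->MRU): [S N R O]
  14. access O: HIT. Cache (LRU->MRU): [S N R O]
  15. access O: HIT. Cache (LRU->MRU): [S N R O]
  16. access O: HIT. Cache (LRU->MRU): [S N R O]
  17. access O: HIT. Cache (LRU->MRU): [S N R O]
  18. access O: HIT. Cache (LRU->MRU): [S N R O]
  19. access R: HIT. Cache (LRU->MRU): [S N O R]
  20. access R: HIT. Cache (LRU->MRU): [S N O R]
  21. access S: HIT. Cache (LRU->MRU): [N O R S]
  22. access R: HIT. Cache (LRU->MRU): [N O S R]
  23. access R: HIT. Cache (LRU->MRU): [N O S R]
  24. access R: HIT. Cache (LRU->MRU): [N O S R]
  25. access R: HIT. Cache (LRU->MRU): [N O S R]
  26. access R: HIT. Cache (LRU->MRU): [N O S R]
  27. access E: MISS. Cache (LRU->MRU): [N O S R E]
  28. access O: HIT. Cache (LRU->MRU): [N S R E O]
  29. access B: MISS, evict N. Cache (LRU->MRU): [S R E O B]
  30. access N: MISS, evict S. Cache (LRU->MRU): [R E O B N]
Total: 23 hits, 7 misses, 2 evictions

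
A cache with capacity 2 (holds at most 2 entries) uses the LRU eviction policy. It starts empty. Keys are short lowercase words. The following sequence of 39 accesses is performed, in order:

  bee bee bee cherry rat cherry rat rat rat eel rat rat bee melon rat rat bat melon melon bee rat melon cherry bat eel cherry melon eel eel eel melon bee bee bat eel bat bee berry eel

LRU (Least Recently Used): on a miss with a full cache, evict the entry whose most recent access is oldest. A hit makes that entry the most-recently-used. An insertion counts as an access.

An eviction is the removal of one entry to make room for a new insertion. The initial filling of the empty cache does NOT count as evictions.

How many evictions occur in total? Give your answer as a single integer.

Answer: 22

Derivation:
LRU simulation (capacity=2):
  1. access bee: MISS. Cache (LRU->MRU): [bee]
  2. access bee: HIT. Cache (LRU->MRU): [bee]
  3. access bee: HIT. Cache (LRU->MRU): [bee]
  4. access cherry: MISS. Cache (LRU->MRU): [bee cherry]
  5. access rat: MISS, evict bee. Cache (LRU->MRU): [cherry rat]
  6. access cherry: HIT. Cache (LRU->MRU): [rat cherry]
  7. access rat: HIT. Cache (LRU->MRU): [cherry rat]
  8. access rat: HIT. Cache (LRU->MRU): [cherry rat]
  9. access rat: HIT. Cache (LRU->MRU): [cherry rat]
  10. access eel: MISS, evict cherry. Cache (LRU->MRU): [rat eel]
  11. access rat: HIT. Cache (LRU->MRU): [eel rat]
  12. access rat: HIT. Cache (LRU->MRU): [eel rat]
  13. access bee: MISS, evict eel. Cache (LRU->MRU): [rat bee]
  14. access melon: MISS, evict rat. Cache (LRU->MRU): [bee melon]
  15. access rat: MISS, evict bee. Cache (LRU->MRU): [melon rat]
  16. access rat: HIT. Cache (LRU->MRU): [melon rat]
  17. access bat: MISS, evict melon. Cache (LRU->MRU): [rat bat]
  18. access melon: MISS, evict rat. Cache (LRU->MRU): [bat melon]
  19. access melon: HIT. Cache (LRU->MRU): [bat melon]
  20. access bee: MISS, evict bat. Cache (LRU->MRU): [melon bee]
  21. access rat: MISS, evict melon. Cache (LRU->MRU): [bee rat]
  22. access melon: MISS, evict bee. Cache (LRU->MRU): [rat melon]
  23. access cherry: MISS, evict rat. Cache (LRU->MRU): [melon cherry]
  24. access bat: MISS, evict melon. Cache (LRU->MRU): [cherry bat]
  25. access eel: MISS, evict cherry. Cache (LRU->MRU): [bat eel]
  26. access cherry: MISS, evict bat. Cache (LRU->MRU): [eel cherry]
  27. access melon: MISS, evict eel. Cache (LRU->MRU): [cherry melon]
  28. access eel: MISS, evict cherry. Cache (LRU->MRU): [melon eel]
  29. access eel: HIT. Cache (LRU->MRU): [melon eel]
  30. access eel: HIT. Cache (LRU->MRU): [melon eel]
  31. access melon: HIT. Cache (LRU->MRU): [eel melon]
  32. access bee: MISS, evict eel. Cache (LRU->MRU): [melon bee]
  33. access bee: HIT. Cache (LRU->MRU): [melon bee]
  34. access bat: MISS, evict melon. Cache (LRU->MRU): [bee bat]
  35. access eel: MISS, evict bee. Cache (LRU->MRU): [bat eel]
  36. access bat: HIT. Cache (LRU->MRU): [eel bat]
  37. access bee: MISS, evict eel. Cache (LRU->MRU): [bat bee]
  38. access berry: MISS, evict bat. Cache (LRU->MRU): [bee berry]
  39. access eel: MISS, evict bee. Cache (LRU->MRU): [berry eel]
Total: 15 hits, 24 misses, 22 evictions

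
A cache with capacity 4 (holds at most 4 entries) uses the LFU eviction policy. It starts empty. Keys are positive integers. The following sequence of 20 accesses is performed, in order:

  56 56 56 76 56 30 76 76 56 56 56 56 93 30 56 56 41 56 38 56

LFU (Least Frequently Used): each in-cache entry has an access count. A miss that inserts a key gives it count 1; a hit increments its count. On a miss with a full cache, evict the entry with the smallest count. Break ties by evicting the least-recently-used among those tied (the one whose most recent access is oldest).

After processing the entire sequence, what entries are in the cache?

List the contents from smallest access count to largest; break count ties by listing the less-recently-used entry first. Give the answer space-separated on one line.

LFU simulation (capacity=4):
  1. access 56: MISS. Cache: [56(c=1)]
  2. access 56: HIT, count now 2. Cache: [56(c=2)]
  3. access 56: HIT, count now 3. Cache: [56(c=3)]
  4. access 76: MISS. Cache: [76(c=1) 56(c=3)]
  5. access 56: HIT, count now 4. Cache: [76(c=1) 56(c=4)]
  6. access 30: MISS. Cache: [76(c=1) 30(c=1) 56(c=4)]
  7. access 76: HIT, count now 2. Cache: [30(c=1) 76(c=2) 56(c=4)]
  8. access 76: HIT, count now 3. Cache: [30(c=1) 76(c=3) 56(c=4)]
  9. access 56: HIT, count now 5. Cache: [30(c=1) 76(c=3) 56(c=5)]
  10. access 56: HIT, count now 6. Cache: [30(c=1) 76(c=3) 56(c=6)]
  11. access 56: HIT, count now 7. Cache: [30(c=1) 76(c=3) 56(c=7)]
  12. access 56: HIT, count now 8. Cache: [30(c=1) 76(c=3) 56(c=8)]
  13. access 93: MISS. Cache: [30(c=1) 93(c=1) 76(c=3) 56(c=8)]
  14. access 30: HIT, count now 2. Cache: [93(c=1) 30(c=2) 76(c=3) 56(c=8)]
  15. access 56: HIT, count now 9. Cache: [93(c=1) 30(c=2) 76(c=3) 56(c=9)]
  16. access 56: HIT, count now 10. Cache: [93(c=1) 30(c=2) 76(c=3) 56(c=10)]
  17. access 41: MISS, evict 93(c=1). Cache: [41(c=1) 30(c=2) 76(c=3) 56(c=10)]
  18. access 56: HIT, count now 11. Cache: [41(c=1) 30(c=2) 76(c=3) 56(c=11)]
  19. access 38: MISS, evict 41(c=1). Cache: [38(c=1) 30(c=2) 76(c=3) 56(c=11)]
  20. access 56: HIT, count now 12. Cache: [38(c=1) 30(c=2) 76(c=3) 56(c=12)]
Total: 14 hits, 6 misses, 2 evictions

Answer: 38 30 76 56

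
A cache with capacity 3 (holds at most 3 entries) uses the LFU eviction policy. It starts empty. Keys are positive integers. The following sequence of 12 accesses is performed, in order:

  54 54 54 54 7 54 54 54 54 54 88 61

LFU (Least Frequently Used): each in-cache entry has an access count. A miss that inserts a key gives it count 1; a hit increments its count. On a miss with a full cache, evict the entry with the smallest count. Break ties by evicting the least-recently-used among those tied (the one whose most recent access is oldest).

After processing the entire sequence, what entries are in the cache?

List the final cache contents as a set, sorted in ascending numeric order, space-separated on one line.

LFU simulation (capacity=3):
  1. access 54: MISS. Cache: [54(c=1)]
  2. access 54: HIT, count now 2. Cache: [54(c=2)]
  3. access 54: HIT, count now 3. Cache: [54(c=3)]
  4. access 54: HIT, count now 4. Cache: [54(c=4)]
  5. access 7: MISS. Cache: [7(c=1) 54(c=4)]
  6. access 54: HIT, count now 5. Cache: [7(c=1) 54(c=5)]
  7. access 54: HIT, count now 6. Cache: [7(c=1) 54(c=6)]
  8. access 54: HIT, count now 7. Cache: [7(c=1) 54(c=7)]
  9. access 54: HIT, count now 8. Cache: [7(c=1) 54(c=8)]
  10. access 54: HIT, count now 9. Cache: [7(c=1) 54(c=9)]
  11. access 88: MISS. Cache: [7(c=1) 88(c=1) 54(c=9)]
  12. access 61: MISS, evict 7(c=1). Cache: [88(c=1) 61(c=1) 54(c=9)]
Total: 8 hits, 4 misses, 1 evictions

Answer: 54 61 88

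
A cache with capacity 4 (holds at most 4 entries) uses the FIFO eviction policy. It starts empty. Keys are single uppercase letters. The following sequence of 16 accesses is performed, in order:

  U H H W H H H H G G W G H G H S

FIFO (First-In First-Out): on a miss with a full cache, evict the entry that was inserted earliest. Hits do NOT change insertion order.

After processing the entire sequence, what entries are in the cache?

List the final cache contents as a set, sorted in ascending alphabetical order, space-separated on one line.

FIFO simulation (capacity=4):
  1. access U: MISS. Cache (old->new): [U]
  2. access H: MISS. Cache (old->new): [U H]
  3. access H: HIT. Cache (old->new): [U H]
  4. access W: MISS. Cache (old->new): [U H W]
  5. access H: HIT. Cache (old->new): [U H W]
  6. access H: HIT. Cache (old->new): [U H W]
  7. access H: HIT. Cache (old->new): [U H W]
  8. access H: HIT. Cache (old->new): [U H W]
  9. access G: MISS. Cache (old->new): [U H W G]
  10. access G: HIT. Cache (old->new): [U H W G]
  11. access W: HIT. Cache (old->new): [U H W G]
  12. access G: HIT. Cache (old->new): [U H W G]
  13. access H: HIT. Cache (old->new): [U H W G]
  14. access G: HIT. Cache (old->new): [U H W G]
  15. access H: HIT. Cache (old->new): [U H W G]
  16. access S: MISS, evict U. Cache (old->new): [H W G S]
Total: 11 hits, 5 misses, 1 evictions

Answer: G H S W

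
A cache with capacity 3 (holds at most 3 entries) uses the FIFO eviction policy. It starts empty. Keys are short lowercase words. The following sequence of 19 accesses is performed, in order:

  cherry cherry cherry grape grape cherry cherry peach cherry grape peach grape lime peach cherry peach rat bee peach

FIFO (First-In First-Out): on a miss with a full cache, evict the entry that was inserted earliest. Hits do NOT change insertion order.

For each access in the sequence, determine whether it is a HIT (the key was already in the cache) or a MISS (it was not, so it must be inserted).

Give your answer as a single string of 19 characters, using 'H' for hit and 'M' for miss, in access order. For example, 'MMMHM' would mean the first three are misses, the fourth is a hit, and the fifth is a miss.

Answer: MHHMHHHMHHHHMHMHMMM

Derivation:
FIFO simulation (capacity=3):
  1. access cherry: MISS. Cache (old->new): [cherry]
  2. access cherry: HIT. Cache (old->new): [cherry]
  3. access cherry: HIT. Cache (old->new): [cherry]
  4. access grape: MISS. Cache (old->new): [cherry grape]
  5. access grape: HIT. Cache (old->new): [cherry grape]
  6. access cherry: HIT. Cache (old->new): [cherry grape]
  7. access cherry: HIT. Cache (old->new): [cherry grape]
  8. access peach: MISS. Cache (old->new): [cherry grape peach]
  9. access cherry: HIT. Cache (old->new): [cherry grape peach]
  10. access grape: HIT. Cache (old->new): [cherry grape peach]
  11. access peach: HIT. Cache (old->new): [cherry grape peach]
  12. access grape: HIT. Cache (old->new): [cherry grape peach]
  13. access lime: MISS, evict cherry. Cache (old->new): [grape peach lime]
  14. access peach: HIT. Cache (old->new): [grape peach lime]
  15. access cherry: MISS, evict grape. Cache (old->new): [peach lime cherry]
  16. access peach: HIT. Cache (old->new): [peach lime cherry]
  17. access rat: MISS, evict peach. Cache (old->new): [lime cherry rat]
  18. access bee: MISS, evict lime. Cache (old->new): [cherry rat bee]
  19. access peach: MISS, evict cherry. Cache (old->new): [rat bee peach]
Total: 11 hits, 8 misses, 5 evictions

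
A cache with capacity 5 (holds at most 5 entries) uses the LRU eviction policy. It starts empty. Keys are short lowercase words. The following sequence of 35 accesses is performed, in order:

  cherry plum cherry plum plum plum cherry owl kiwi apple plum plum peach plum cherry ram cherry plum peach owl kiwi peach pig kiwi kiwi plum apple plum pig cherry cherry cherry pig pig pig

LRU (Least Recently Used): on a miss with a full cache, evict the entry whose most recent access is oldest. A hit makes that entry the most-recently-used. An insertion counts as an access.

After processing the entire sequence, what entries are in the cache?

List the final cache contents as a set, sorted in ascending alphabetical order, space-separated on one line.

Answer: apple cherry kiwi pig plum

Derivation:
LRU simulation (capacity=5):
  1. access cherry: MISS. Cache (LRU->MRU): [cherry]
  2. access plum: MISS. Cache (LRU->MRU): [cherry plum]
  3. access cherry: HIT. Cache (LRU->MRU): [plum cherry]
  4. access plum: HIT. Cache (LRU->MRU): [cherry plum]
  5. access plum: HIT. Cache (LRU->MRU): [cherry plum]
  6. access plum: HIT. Cache (LRU->MRU): [cherry plum]
  7. access cherry: HIT. Cache (LRU->MRU): [plum cherry]
  8. access owl: MISS. Cache (LRU->MRU): [plum cherry owl]
  9. access kiwi: MISS. Cache (LRU->MRU): [plum cherry owl kiwi]
  10. access apple: MISS. Cache (LRU->MRU): [plum cherry owl kiwi apple]
  11. access plum: HIT. Cache (LRU->MRU): [cherry owl kiwi apple plum]
  12. access plum: HIT. Cache (LRU->MRU): [cherry owl kiwi apple plum]
  13. access peach: MISS, evict cherry. Cache (LRU->MRU): [owl kiwi apple plum peach]
  14. access plum: HIT. Cache (LRU->MRU): [owl kiwi apple peach plum]
  15. access cherry: MISS, evict owl. Cache (LRU->MRU): [kiwi apple peach plum cherry]
  16. access ram: MISS, evict kiwi. Cache (LRU->MRU): [apple peach plum cherry ram]
  17. access cherry: HIT. Cache (LRU->MRU): [apple peach plum ram cherry]
  18. access plum: HIT. Cache (LRU->MRU): [apple peach ram cherry plum]
  19. access peach: HIT. Cache (LRU->MRU): [apple ram cherry plum peach]
  20. access owl: MISS, evict apple. Cache (LRU->MRU): [ram cherry plum peach owl]
  21. access kiwi: MISS, evict ram. Cache (LRU->MRU): [cherry plum peach owl kiwi]
  22. access peach: HIT. Cache (LRU->MRU): [cherry plum owl kiwi peach]
  23. access pig: MISS, evict cherry. Cache (LRU->MRU): [plum owl kiwi peach pig]
  24. access kiwi: HIT. Cache (LRU->MRU): [plum owl peach pig kiwi]
  25. access kiwi: HIT. Cache (LRU->MRU): [plum owl peach pig kiwi]
  26. access plum: HIT. Cache (LRU->MRU): [owl peach pig kiwi plum]
  27. access apple: MISS, evict owl. Cache (LRU->MRU): [peach pig kiwi plum apple]
  28. access plum: HIT. Cache (LRU->MRU): [peach pig kiwi apple plum]
  29. access pig: HIT. Cache (LRU->MRU): [peach kiwi apple plum pig]
  30. access cherry: MISS, evict peach. Cache (LRU->MRU): [kiwi apple plum pig cherry]
  31. access cherry: HIT. Cache (LRU->MRU): [kiwi apple plum pig cherry]
  32. access cherry: HIT. Cache (LRU->MRU): [kiwi apple plum pig cherry]
  33. access pig: HIT. Cache (LRU->MRU): [kiwi apple plum cherry pig]
  34. access pig: HIT. Cache (LRU->MRU): [kiwi apple plum cherry pig]
  35. access pig: HIT. Cache (LRU->MRU): [kiwi apple plum cherry pig]
Total: 22 hits, 13 misses, 8 evictions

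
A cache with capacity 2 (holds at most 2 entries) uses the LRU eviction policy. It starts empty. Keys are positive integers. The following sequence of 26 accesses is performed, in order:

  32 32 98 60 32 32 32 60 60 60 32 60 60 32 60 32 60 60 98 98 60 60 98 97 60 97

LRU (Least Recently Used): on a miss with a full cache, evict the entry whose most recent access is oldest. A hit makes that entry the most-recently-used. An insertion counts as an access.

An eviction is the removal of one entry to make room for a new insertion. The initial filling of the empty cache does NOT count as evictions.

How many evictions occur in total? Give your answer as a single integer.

Answer: 5

Derivation:
LRU simulation (capacity=2):
  1. access 32: MISS. Cache (LRU->MRU): [32]
  2. access 32: HIT. Cache (LRU->MRU): [32]
  3. access 98: MISS. Cache (LRU->MRU): [32 98]
  4. access 60: MISS, evict 32. Cache (LRU->MRU): [98 60]
  5. access 32: MISS, evict 98. Cache (LRU->MRU): [60 32]
  6. access 32: HIT. Cache (LRU->MRU): [60 32]
  7. access 32: HIT. Cache (LRU->MRU): [60 32]
  8. access 60: HIT. Cache (LRU->MRU): [32 60]
  9. access 60: HIT. Cache (LRU->MRU): [32 60]
  10. access 60: HIT. Cache (LRU->MRU): [32 60]
  11. access 32: HIT. Cache (LRU->MRU): [60 32]
  12. access 60: HIT. Cache (LRU->MRU): [32 60]
  13. access 60: HIT. Cache (LRU->MRU): [32 60]
  14. access 32: HIT. Cache (LRU->MRU): [60 32]
  15. access 60: HIT. Cache (LRU->MRU): [32 60]
  16. access 32: HIT. Cache (LRU->MRU): [60 32]
  17. access 60: HIT. Cache (LRU->MRU): [32 60]
  18. access 60: HIT. Cache (LRU->MRU): [32 60]
  19. access 98: MISS, evict 32. Cache (LRU->MRU): [60 98]
  20. access 98: HIT. Cache (LRU->MRU): [60 98]
  21. access 60: HIT. Cache (LRU->MRU): [98 60]
  22. access 60: HIT. Cache (LRU->MRU): [98 60]
  23. access 98: HIT. Cache (LRU->MRU): [60 98]
  24. access 97: MISS, evict 60. Cache (LRU->MRU): [98 97]
  25. access 60: MISS, evict 98. Cache (LRU->MRU): [97 60]
  26. access 97: HIT. Cache (LRU->MRU): [60 97]
Total: 19 hits, 7 misses, 5 evictions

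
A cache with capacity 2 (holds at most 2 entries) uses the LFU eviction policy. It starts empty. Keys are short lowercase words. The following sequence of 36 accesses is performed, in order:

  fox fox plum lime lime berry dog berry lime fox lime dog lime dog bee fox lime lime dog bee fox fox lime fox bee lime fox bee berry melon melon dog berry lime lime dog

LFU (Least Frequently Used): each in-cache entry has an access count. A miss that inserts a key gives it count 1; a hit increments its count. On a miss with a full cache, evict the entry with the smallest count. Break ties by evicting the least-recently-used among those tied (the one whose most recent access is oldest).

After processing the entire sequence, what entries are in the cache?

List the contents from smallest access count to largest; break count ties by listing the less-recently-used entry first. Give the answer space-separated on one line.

Answer: dog lime

Derivation:
LFU simulation (capacity=2):
  1. access fox: MISS. Cache: [fox(c=1)]
  2. access fox: HIT, count now 2. Cache: [fox(c=2)]
  3. access plum: MISS. Cache: [plum(c=1) fox(c=2)]
  4. access lime: MISS, evict plum(c=1). Cache: [lime(c=1) fox(c=2)]
  5. access lime: HIT, count now 2. Cache: [fox(c=2) lime(c=2)]
  6. access berry: MISS, evict fox(c=2). Cache: [berry(c=1) lime(c=2)]
  7. access dog: MISS, evict berry(c=1). Cache: [dog(c=1) lime(c=2)]
  8. access berry: MISS, evict dog(c=1). Cache: [berry(c=1) lime(c=2)]
  9. access lime: HIT, count now 3. Cache: [berry(c=1) lime(c=3)]
  10. access fox: MISS, evict berry(c=1). Cache: [fox(c=1) lime(c=3)]
  11. access lime: HIT, count now 4. Cache: [fox(c=1) lime(c=4)]
  12. access dog: MISS, evict fox(c=1). Cache: [dog(c=1) lime(c=4)]
  13. access lime: HIT, count now 5. Cache: [dog(c=1) lime(c=5)]
  14. access dog: HIT, count now 2. Cache: [dog(c=2) lime(c=5)]
  15. access bee: MISS, evict dog(c=2). Cache: [bee(c=1) lime(c=5)]
  16. access fox: MISS, evict bee(c=1). Cache: [fox(c=1) lime(c=5)]
  17. access lime: HIT, count now 6. Cache: [fox(c=1) lime(c=6)]
  18. access lime: HIT, count now 7. Cache: [fox(c=1) lime(c=7)]
  19. access dog: MISS, evict fox(c=1). Cache: [dog(c=1) lime(c=7)]
  20. access bee: MISS, evict dog(c=1). Cache: [bee(c=1) lime(c=7)]
  21. access fox: MISS, evict bee(c=1). Cache: [fox(c=1) lime(c=7)]
  22. access fox: HIT, count now 2. Cache: [fox(c=2) lime(c=7)]
  23. access lime: HIT, count now 8. Cache: [fox(c=2) lime(c=8)]
  24. access fox: HIT, count now 3. Cache: [fox(c=3) lime(c=8)]
  25. access bee: MISS, evict fox(c=3). Cache: [bee(c=1) lime(c=8)]
  26. access lime: HIT, count now 9. Cache: [bee(c=1) lime(c=9)]
  27. access fox: MISS, evict bee(c=1). Cache: [fox(c=1) lime(c=9)]
  28. access bee: MISS, evict fox(c=1). Cache: [bee(c=1) lime(c=9)]
  29. access berry: MISS, evict bee(c=1). Cache: [berry(c=1) lime(c=9)]
  30. access melon: MISS, evict berry(c=1). Cache: [melon(c=1) lime(c=9)]
  31. access melon: HIT, count now 2. Cache: [melon(c=2) lime(c=9)]
  32. access dog: MISS, evict melon(c=2). Cache: [dog(c=1) lime(c=9)]
  33. access berry: MISS, evict dog(c=1). Cache: [berry(c=1) lime(c=9)]
  34. access lime: HIT, count now 10. Cache: [berry(c=1) lime(c=10)]
  35. access lime: HIT, count now 11. Cache: [berry(c=1) lime(c=11)]
  36. access dog: MISS, evict berry(c=1). Cache: [dog(c=1) lime(c=11)]
Total: 15 hits, 21 misses, 19 evictions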